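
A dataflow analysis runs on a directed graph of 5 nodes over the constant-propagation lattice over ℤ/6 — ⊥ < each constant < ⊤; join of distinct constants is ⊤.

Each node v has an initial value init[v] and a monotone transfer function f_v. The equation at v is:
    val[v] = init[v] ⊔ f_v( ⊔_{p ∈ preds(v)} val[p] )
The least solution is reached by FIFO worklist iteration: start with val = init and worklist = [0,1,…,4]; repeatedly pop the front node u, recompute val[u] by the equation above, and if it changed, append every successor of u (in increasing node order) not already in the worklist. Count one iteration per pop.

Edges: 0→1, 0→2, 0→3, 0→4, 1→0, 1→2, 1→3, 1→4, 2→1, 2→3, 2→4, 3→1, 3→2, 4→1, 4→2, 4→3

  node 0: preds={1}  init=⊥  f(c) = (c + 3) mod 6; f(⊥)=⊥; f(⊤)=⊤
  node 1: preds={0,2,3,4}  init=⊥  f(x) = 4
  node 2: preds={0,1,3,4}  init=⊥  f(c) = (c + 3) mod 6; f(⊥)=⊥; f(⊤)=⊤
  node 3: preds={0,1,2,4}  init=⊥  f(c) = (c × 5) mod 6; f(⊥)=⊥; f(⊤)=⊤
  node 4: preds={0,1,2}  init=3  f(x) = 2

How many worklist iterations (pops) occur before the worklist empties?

Trace (10 dequeues):
  [1] u=0 | in ⊥ | out ⊥ | ==
  [2] u=1 | in 3 | out 4 | prev ⊥ | push {0}
  [3] u=2 | in ⊤ | out ⊤ | prev ⊥ | push {1}
  [4] u=3 | in ⊤ | out ⊤ | prev ⊥ | push {2}
  [5] u=4 | in ⊤ | out ⊤ | prev 3 | push {3}
  [6] u=0 | in 4 | out 1 | prev ⊥ | push {4}
  [7] u=1 | in ⊤ | out 4 | ==
  [8] u=2 | in ⊤ | out ⊤ | ==
  [9] u=3 | in ⊤ | out ⊤ | ==
  [10] u=4 | in ⊤ | out ⊤ | ==

Converged values:
  [0] 1
  [1] 4
  [2] ⊤
  [3] ⊤
  [4] ⊤

10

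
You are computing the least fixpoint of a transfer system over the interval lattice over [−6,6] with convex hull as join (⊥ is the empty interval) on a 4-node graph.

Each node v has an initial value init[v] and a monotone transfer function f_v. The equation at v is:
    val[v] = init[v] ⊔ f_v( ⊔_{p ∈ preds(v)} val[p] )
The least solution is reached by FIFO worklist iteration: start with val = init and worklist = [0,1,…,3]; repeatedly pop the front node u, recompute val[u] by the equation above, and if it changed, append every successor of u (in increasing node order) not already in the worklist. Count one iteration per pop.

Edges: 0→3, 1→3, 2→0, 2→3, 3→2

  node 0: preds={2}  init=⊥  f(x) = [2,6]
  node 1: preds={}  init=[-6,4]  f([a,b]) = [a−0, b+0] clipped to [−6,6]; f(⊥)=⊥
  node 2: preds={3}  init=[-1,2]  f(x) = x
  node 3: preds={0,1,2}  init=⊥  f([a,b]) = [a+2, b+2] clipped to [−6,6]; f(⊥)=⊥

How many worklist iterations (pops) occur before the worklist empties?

Trace (7 dequeues):
  [1] u=0 | in [-1,2] | out [2,6] | prev ⊥ | push {}
  [2] u=1 | in ⊥ | out [-6,4] | ==
  [3] u=2 | in ⊥ | out [-1,2] | ==
  [4] u=3 | in [-6,6] | out [-4,6] | prev ⊥ | push {2}
  [5] u=2 | in [-4,6] | out [-4,6] | prev [-1,2] | push {0,3}
  [6] u=0 | in [-4,6] | out [2,6] | ==
  [7] u=3 | in [-6,6] | out [-4,6] | ==

Converged values:
  [0] [2,6]
  [1] [-6,4]
  [2] [-4,6]
  [3] [-4,6]

7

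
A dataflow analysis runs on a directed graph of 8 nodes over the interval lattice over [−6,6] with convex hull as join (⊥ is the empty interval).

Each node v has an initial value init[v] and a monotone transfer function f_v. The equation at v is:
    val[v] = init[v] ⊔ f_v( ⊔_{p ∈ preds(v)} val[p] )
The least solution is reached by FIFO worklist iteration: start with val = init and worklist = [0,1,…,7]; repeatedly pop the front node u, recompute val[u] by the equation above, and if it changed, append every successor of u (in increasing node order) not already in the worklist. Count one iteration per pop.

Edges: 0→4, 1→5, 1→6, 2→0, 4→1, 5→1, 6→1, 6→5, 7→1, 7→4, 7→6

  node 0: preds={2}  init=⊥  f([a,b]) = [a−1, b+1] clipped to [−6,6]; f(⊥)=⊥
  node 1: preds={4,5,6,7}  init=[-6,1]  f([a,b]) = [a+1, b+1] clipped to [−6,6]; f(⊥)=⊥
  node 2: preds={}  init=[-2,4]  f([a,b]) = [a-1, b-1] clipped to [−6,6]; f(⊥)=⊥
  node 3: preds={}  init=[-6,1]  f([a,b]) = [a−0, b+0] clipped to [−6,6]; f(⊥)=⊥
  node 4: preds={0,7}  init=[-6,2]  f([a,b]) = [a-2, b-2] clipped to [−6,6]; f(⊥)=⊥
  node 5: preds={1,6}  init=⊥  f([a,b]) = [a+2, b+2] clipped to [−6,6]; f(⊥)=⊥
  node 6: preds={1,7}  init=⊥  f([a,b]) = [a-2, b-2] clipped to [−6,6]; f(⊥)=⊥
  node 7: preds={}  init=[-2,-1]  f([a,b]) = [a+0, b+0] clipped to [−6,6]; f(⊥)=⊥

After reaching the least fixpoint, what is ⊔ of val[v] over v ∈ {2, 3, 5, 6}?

[-6,6]

Trace (13 dequeues):
  [1] u=0 | in [-2,4] | out [-3,5] | prev ⊥ | push {}
  [2] u=1 | in [-6,2] | out [-6,3] | prev [-6,1] | push {}
  [3] u=2 | in ⊥ | out [-2,4] | ==
  [4] u=3 | in ⊥ | out [-6,1] | ==
  [5] u=4 | in [-3,5] | out [-6,3] | prev [-6,2] | push {1}
  [6] u=5 | in [-6,3] | out [-4,5] | prev ⊥ | push {}
  [7] u=6 | in [-6,3] | out [-6,1] | prev ⊥ | push {5}
  [8] u=7 | in ⊥ | out [-2,-1] | ==
  [9] u=1 | in [-6,5] | out [-6,6] | prev [-6,3] | push {6}
  [10] u=5 | in [-6,6] | out [-4,6] | prev [-4,5] | push {1}
  [11] u=6 | in [-6,6] | out [-6,4] | prev [-6,1] | push {5}
  [12] u=1 | in [-6,6] | out [-6,6] | ==
  [13] u=5 | in [-6,6] | out [-4,6] | ==

Converged values:
  [0] [-3,5]
  [1] [-6,6]
  [2] [-2,4]
  [3] [-6,1]
  [4] [-6,3]
  [5] [-4,6]
  [6] [-6,4]
  [7] [-2,-1]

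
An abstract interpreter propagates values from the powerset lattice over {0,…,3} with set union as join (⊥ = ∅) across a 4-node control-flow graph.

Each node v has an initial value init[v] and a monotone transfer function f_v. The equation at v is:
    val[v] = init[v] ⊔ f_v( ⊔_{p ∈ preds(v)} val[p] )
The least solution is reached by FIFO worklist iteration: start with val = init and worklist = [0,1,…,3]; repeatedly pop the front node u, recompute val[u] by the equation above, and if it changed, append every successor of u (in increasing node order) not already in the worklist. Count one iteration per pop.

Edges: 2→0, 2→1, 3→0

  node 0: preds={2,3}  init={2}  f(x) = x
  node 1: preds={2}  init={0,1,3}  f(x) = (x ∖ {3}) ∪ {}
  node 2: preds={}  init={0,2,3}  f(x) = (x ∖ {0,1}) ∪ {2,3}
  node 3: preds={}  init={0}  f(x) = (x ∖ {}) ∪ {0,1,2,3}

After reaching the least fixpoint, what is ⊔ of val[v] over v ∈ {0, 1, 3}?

Iteration log — 5 steps:
  step 1. node 0  ⊔preds={0,2,3}  new={0,2,3}  old={2}  +wl: 
  step 2. node 1  ⊔preds={0,2,3}  new={0,1,2,3}  old={0,1,3}  +wl: 
  step 3. node 2  ⊔preds={}  new={0,2,3}  stable
  step 4. node 3  ⊔preds={}  new={0,1,2,3}  old={0}  +wl: 0
  step 5. node 0  ⊔preds={0,1,2,3}  new={0,1,2,3}  old={0,2,3}  +wl: 

Least fixpoint reached:
  node 0: {0,1,2,3}
  node 1: {0,1,2,3}
  node 2: {0,2,3}
  node 3: {0,1,2,3}

{0,1,2,3}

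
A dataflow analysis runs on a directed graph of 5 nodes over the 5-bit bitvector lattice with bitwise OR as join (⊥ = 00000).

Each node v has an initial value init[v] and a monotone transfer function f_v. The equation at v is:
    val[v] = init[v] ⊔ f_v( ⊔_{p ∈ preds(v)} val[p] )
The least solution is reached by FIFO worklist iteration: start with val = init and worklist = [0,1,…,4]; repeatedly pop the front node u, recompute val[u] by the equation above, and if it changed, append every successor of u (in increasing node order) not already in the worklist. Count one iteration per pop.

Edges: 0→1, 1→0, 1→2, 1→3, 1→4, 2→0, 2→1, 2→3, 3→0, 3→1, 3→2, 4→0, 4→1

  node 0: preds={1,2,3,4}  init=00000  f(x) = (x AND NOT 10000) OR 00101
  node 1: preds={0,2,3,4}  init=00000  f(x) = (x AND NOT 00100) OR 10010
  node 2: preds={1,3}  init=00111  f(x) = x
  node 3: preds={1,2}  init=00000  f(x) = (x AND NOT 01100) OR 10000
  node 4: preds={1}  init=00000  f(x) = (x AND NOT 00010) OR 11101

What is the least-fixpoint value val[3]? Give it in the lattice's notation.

Iteration log — 12 steps:
  step 1. node 0  ⊔preds=00111  new=00111  old=00000  +wl: 
  step 2. node 1  ⊔preds=00111  new=10011  old=00000  +wl: 0
  step 3. node 2  ⊔preds=10011  new=10111  old=00111  +wl: 1
  step 4. node 3  ⊔preds=10111  new=10011  old=00000  +wl: 2
  step 5. node 4  ⊔preds=10011  new=11101  old=00000  +wl: 
  step 6. node 0  ⊔preds=11111  new=01111  old=00111  +wl: 
  step 7. node 1  ⊔preds=11111  new=11011  old=10011  +wl: 0,3,4
  step 8. node 2  ⊔preds=11011  new=11111  old=10111  +wl: 1
  step 9. node 0  ⊔preds=11111  new=01111  stable
  step 10. node 3  ⊔preds=11111  new=10011  stable
  step 11. node 4  ⊔preds=11011  new=11101  stable
  step 12. node 1  ⊔preds=11111  new=11011  stable

Least fixpoint reached:
  node 0: 01111
  node 1: 11011
  node 2: 11111
  node 3: 10011
  node 4: 11101

10011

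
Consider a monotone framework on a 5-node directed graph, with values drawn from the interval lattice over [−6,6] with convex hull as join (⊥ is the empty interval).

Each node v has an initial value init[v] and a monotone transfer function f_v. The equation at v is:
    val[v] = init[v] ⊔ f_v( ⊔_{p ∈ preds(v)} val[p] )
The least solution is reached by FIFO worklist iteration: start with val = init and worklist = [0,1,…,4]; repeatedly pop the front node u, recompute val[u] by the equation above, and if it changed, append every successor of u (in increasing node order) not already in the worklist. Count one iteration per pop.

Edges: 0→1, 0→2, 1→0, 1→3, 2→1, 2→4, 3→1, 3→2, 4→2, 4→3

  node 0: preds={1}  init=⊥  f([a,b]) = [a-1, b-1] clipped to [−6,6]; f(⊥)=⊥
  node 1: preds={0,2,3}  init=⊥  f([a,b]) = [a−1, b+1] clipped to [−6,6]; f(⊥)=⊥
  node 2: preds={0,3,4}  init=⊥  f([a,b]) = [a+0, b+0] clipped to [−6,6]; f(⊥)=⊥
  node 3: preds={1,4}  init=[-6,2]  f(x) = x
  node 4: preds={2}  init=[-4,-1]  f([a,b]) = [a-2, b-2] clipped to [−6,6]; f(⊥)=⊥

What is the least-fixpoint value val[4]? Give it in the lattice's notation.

[-6,4]

Trace (28 dequeues):
  [1] u=0 | in ⊥ | out ⊥ | ==
  [2] u=1 | in [-6,2] | out [-6,3] | prev ⊥ | push {0}
  [3] u=2 | in [-6,2] | out [-6,2] | prev ⊥ | push {1}
  [4] u=3 | in [-6,3] | out [-6,3] | prev [-6,2] | push {2}
  [5] u=4 | in [-6,2] | out [-6,0] | prev [-4,-1] | push {3}
  [6] u=0 | in [-6,3] | out [-6,2] | prev ⊥ | push {}
  [7] u=1 | in [-6,3] | out [-6,4] | prev [-6,3] | push {0}
  [8] u=2 | in [-6,3] | out [-6,3] | prev [-6,2] | push {1,4}
  [9] u=3 | in [-6,4] | out [-6,4] | prev [-6,3] | push {2}
  [10] u=0 | in [-6,4] | out [-6,3] | prev [-6,2] | push {}
  [11] u=1 | in [-6,4] | out [-6,5] | prev [-6,4] | push {0,3}
  [12] u=4 | in [-6,3] | out [-6,1] | prev [-6,0] | push {}
  [13] u=2 | in [-6,4] | out [-6,4] | prev [-6,3] | push {1,4}
  [14] u=0 | in [-6,5] | out [-6,4] | prev [-6,3] | push {2}
  [15] u=3 | in [-6,5] | out [-6,5] | prev [-6,4] | push {}
  [16] u=1 | in [-6,5] | out [-6,6] | prev [-6,5] | push {0,3}
  [17] u=4 | in [-6,4] | out [-6,2] | prev [-6,1] | push {}
  [18] u=2 | in [-6,5] | out [-6,5] | prev [-6,4] | push {1,4}
  [19] u=0 | in [-6,6] | out [-6,5] | prev [-6,4] | push {2}
  [20] u=3 | in [-6,6] | out [-6,6] | prev [-6,5] | push {}
  [21] u=1 | in [-6,6] | out [-6,6] | ==
  [22] u=4 | in [-6,5] | out [-6,3] | prev [-6,2] | push {3}
  [23] u=2 | in [-6,6] | out [-6,6] | prev [-6,5] | push {1,4}
  [24] u=3 | in [-6,6] | out [-6,6] | ==
  [25] u=1 | in [-6,6] | out [-6,6] | ==
  [26] u=4 | in [-6,6] | out [-6,4] | prev [-6,3] | push {2,3}
  [27] u=2 | in [-6,6] | out [-6,6] | ==
  [28] u=3 | in [-6,6] | out [-6,6] | ==

Converged values:
  [0] [-6,5]
  [1] [-6,6]
  [2] [-6,6]
  [3] [-6,6]
  [4] [-6,4]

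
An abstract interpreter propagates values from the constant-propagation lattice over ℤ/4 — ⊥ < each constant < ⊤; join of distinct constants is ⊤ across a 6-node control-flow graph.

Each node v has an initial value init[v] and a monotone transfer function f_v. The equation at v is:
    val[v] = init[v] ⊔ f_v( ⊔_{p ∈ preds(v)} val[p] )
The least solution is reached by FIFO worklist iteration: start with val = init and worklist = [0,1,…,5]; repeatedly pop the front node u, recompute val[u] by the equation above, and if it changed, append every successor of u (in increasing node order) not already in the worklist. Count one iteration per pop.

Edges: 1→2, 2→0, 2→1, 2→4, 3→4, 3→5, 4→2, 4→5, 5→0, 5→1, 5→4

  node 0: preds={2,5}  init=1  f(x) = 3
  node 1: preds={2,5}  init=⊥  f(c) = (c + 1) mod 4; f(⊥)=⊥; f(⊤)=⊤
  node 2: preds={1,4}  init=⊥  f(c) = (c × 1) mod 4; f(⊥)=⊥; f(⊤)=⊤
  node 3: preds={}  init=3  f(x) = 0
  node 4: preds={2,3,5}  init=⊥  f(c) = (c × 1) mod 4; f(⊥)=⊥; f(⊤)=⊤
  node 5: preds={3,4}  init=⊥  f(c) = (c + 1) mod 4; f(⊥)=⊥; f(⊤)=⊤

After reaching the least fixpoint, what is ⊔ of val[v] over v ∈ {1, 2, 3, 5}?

Trace (11 dequeues):
  [1] u=0 | in ⊥ | out ⊤ | prev 1 | push {}
  [2] u=1 | in ⊥ | out ⊥ | ==
  [3] u=2 | in ⊥ | out ⊥ | ==
  [4] u=3 | in ⊥ | out ⊤ | prev 3 | push {}
  [5] u=4 | in ⊤ | out ⊤ | prev ⊥ | push {2}
  [6] u=5 | in ⊤ | out ⊤ | prev ⊥ | push {0,1,4}
  [7] u=2 | in ⊤ | out ⊤ | prev ⊥ | push {}
  [8] u=0 | in ⊤ | out ⊤ | ==
  [9] u=1 | in ⊤ | out ⊤ | prev ⊥ | push {2}
  [10] u=4 | in ⊤ | out ⊤ | ==
  [11] u=2 | in ⊤ | out ⊤ | ==

Converged values:
  [0] ⊤
  [1] ⊤
  [2] ⊤
  [3] ⊤
  [4] ⊤
  [5] ⊤

⊤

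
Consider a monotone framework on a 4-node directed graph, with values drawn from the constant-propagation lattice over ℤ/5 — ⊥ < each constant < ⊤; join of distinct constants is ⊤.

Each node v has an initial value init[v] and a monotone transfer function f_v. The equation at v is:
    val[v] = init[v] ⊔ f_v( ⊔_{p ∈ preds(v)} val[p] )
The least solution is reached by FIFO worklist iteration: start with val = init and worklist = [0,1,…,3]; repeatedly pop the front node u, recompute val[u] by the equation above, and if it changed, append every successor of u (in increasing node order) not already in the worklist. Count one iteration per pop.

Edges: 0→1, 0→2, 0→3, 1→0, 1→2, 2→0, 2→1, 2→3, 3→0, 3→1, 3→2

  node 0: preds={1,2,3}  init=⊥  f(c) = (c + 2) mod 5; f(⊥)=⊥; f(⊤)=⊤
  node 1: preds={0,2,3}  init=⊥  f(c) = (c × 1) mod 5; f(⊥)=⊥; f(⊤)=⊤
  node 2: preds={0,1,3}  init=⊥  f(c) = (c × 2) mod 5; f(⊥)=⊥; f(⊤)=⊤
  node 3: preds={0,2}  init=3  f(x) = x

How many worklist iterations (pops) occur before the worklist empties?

Trace (8 dequeues):
  [1] u=0 | in 3 | out 0 | prev ⊥ | push {}
  [2] u=1 | in ⊤ | out ⊤ | prev ⊥ | push {0}
  [3] u=2 | in ⊤ | out ⊤ | prev ⊥ | push {1}
  [4] u=3 | in ⊤ | out ⊤ | prev 3 | push {2}
  [5] u=0 | in ⊤ | out ⊤ | prev 0 | push {3}
  [6] u=1 | in ⊤ | out ⊤ | ==
  [7] u=2 | in ⊤ | out ⊤ | ==
  [8] u=3 | in ⊤ | out ⊤ | ==

Converged values:
  [0] ⊤
  [1] ⊤
  [2] ⊤
  [3] ⊤

8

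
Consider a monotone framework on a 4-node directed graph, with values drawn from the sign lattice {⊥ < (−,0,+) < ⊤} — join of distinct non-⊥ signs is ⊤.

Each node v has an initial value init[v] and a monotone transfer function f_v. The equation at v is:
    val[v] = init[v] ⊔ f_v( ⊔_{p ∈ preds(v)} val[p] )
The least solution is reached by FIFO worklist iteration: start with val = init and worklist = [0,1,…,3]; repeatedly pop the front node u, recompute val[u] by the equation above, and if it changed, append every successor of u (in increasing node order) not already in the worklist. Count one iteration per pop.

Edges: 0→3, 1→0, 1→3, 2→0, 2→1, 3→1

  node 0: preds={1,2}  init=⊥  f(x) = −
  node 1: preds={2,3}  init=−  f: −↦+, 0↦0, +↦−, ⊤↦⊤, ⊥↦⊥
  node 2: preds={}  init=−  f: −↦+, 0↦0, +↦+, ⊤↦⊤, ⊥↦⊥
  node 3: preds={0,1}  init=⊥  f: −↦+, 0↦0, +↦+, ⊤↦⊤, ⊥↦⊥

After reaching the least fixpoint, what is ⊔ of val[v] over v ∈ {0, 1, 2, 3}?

⊤

Trace (6 dequeues):
  [1] u=0 | in − | out − | prev ⊥ | push {}
  [2] u=1 | in − | out ⊤ | prev − | push {0}
  [3] u=2 | in ⊥ | out − | ==
  [4] u=3 | in ⊤ | out ⊤ | prev ⊥ | push {1}
  [5] u=0 | in ⊤ | out − | ==
  [6] u=1 | in ⊤ | out ⊤ | ==

Converged values:
  [0] −
  [1] ⊤
  [2] −
  [3] ⊤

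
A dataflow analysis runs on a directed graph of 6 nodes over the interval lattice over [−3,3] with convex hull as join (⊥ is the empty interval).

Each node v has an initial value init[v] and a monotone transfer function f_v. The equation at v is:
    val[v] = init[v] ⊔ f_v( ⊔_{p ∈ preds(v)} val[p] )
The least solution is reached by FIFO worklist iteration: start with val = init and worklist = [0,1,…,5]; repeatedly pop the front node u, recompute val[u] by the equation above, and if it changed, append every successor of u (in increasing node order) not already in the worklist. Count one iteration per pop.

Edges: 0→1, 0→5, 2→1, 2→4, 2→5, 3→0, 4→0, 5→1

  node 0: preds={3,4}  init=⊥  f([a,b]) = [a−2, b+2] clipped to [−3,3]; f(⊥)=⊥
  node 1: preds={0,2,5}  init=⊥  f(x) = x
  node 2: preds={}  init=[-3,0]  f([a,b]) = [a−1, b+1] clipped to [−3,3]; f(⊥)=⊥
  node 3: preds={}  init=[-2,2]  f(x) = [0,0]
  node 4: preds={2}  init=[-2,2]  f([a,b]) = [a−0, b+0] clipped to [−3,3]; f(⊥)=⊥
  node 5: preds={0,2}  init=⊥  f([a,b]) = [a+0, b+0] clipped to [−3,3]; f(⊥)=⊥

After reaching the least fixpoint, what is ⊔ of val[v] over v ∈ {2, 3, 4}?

Iteration log — 8 steps:
  step 1. node 0  ⊔preds=[-2,2]  new=[-3,3]  old=⊥  +wl: 
  step 2. node 1  ⊔preds=[-3,3]  new=[-3,3]  old=⊥  +wl: 
  step 3. node 2  ⊔preds=⊥  new=[-3,0]  stable
  step 4. node 3  ⊔preds=⊥  new=[-2,2]  stable
  step 5. node 4  ⊔preds=[-3,0]  new=[-3,2]  old=[-2,2]  +wl: 0
  step 6. node 5  ⊔preds=[-3,3]  new=[-3,3]  old=⊥  +wl: 1
  step 7. node 0  ⊔preds=[-3,2]  new=[-3,3]  stable
  step 8. node 1  ⊔preds=[-3,3]  new=[-3,3]  stable

Least fixpoint reached:
  node 0: [-3,3]
  node 1: [-3,3]
  node 2: [-3,0]
  node 3: [-2,2]
  node 4: [-3,2]
  node 5: [-3,3]

[-3,2]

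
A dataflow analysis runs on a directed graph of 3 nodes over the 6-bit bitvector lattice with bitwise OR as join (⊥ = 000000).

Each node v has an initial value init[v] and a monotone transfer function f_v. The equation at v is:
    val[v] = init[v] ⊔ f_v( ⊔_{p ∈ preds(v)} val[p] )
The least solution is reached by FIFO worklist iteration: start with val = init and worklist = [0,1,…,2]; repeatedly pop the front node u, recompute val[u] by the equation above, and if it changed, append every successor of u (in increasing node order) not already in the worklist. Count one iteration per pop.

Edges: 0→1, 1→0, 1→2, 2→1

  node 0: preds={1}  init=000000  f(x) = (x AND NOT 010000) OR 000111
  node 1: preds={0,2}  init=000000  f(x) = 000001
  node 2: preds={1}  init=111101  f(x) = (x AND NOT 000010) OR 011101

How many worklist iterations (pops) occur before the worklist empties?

Worklist (4 pops):
  #1 pop 0: in=000000 → 000111 (was 000000); enqueue []
  #2 pop 1: in=111111 → 000001 (was 000000); enqueue [0]
  #3 pop 2: in=000001 → 111101 (no change)
  #4 pop 0: in=000001 → 000111 (no change)

Fixpoint:
  val[0] = 000111
  val[1] = 000001
  val[2] = 111101

4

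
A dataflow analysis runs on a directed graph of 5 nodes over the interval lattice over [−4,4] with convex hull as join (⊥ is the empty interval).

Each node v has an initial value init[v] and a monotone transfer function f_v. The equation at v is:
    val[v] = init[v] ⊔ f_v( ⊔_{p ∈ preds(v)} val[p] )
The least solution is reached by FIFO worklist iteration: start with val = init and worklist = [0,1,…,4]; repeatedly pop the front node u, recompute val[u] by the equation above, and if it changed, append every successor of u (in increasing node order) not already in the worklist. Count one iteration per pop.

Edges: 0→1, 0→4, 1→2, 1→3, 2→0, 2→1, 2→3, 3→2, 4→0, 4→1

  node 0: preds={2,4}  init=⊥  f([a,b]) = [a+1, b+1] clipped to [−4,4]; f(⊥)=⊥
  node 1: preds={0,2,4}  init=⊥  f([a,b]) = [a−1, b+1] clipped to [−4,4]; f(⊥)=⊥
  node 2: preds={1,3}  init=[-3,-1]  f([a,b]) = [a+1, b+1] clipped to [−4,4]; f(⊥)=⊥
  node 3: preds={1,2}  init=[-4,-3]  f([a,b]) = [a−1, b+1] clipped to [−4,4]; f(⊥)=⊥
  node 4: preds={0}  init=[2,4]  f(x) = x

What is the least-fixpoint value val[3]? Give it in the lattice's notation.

[-4,4]

Trace (8 dequeues):
  [1] u=0 | in [-3,4] | out [-2,4] | prev ⊥ | push {}
  [2] u=1 | in [-3,4] | out [-4,4] | prev ⊥ | push {}
  [3] u=2 | in [-4,4] | out [-3,4] | prev [-3,-1] | push {0,1}
  [4] u=3 | in [-4,4] | out [-4,4] | prev [-4,-3] | push {2}
  [5] u=4 | in [-2,4] | out [-2,4] | prev [2,4] | push {}
  [6] u=0 | in [-3,4] | out [-2,4] | ==
  [7] u=1 | in [-3,4] | out [-4,4] | ==
  [8] u=2 | in [-4,4] | out [-3,4] | ==

Converged values:
  [0] [-2,4]
  [1] [-4,4]
  [2] [-3,4]
  [3] [-4,4]
  [4] [-2,4]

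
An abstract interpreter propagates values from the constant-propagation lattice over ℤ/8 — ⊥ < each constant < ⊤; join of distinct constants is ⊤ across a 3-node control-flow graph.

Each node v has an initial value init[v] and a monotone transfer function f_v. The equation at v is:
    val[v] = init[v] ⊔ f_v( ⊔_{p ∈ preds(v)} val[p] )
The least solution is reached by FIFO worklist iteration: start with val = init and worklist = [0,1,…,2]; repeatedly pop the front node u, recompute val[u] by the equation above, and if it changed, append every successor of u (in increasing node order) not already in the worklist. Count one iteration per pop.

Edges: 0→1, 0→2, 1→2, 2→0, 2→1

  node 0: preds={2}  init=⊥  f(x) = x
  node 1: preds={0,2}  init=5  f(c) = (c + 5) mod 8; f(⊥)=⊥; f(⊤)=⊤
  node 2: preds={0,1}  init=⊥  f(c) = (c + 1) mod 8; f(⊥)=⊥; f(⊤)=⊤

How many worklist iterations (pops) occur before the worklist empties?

9

Iteration log — 9 steps:
  step 1. node 0  ⊔preds=⊥  new=⊥  stable
  step 2. node 1  ⊔preds=⊥  new=5  stable
  step 3. node 2  ⊔preds=5  new=6  old=⊥  +wl: 0,1
  step 4. node 0  ⊔preds=6  new=6  old=⊥  +wl: 2
  step 5. node 1  ⊔preds=6  new=⊤  old=5  +wl: 
  step 6. node 2  ⊔preds=⊤  new=⊤  old=6  +wl: 0,1
  step 7. node 0  ⊔preds=⊤  new=⊤  old=6  +wl: 2
  step 8. node 1  ⊔preds=⊤  new=⊤  stable
  step 9. node 2  ⊔preds=⊤  new=⊤  stable

Least fixpoint reached:
  node 0: ⊤
  node 1: ⊤
  node 2: ⊤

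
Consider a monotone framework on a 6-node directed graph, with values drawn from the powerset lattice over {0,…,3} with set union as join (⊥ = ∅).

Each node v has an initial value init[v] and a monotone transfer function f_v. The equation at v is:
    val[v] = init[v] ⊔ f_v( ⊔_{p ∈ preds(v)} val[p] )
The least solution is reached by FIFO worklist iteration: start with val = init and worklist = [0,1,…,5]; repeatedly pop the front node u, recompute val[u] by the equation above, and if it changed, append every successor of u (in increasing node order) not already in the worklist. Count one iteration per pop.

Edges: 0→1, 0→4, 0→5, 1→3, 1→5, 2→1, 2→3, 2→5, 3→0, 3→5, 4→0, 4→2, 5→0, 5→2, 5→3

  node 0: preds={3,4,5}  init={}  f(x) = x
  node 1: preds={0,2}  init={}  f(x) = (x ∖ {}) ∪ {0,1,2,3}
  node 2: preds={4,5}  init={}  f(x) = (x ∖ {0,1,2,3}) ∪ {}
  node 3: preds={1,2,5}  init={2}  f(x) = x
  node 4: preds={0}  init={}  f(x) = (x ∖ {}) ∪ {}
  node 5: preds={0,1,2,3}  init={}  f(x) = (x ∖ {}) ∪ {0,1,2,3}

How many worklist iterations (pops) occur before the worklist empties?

14

Worklist (14 pops):
  #1 pop 0: in={2} → {2} (was {}); enqueue []
  #2 pop 1: in={2} → {0,1,2,3} (was {}); enqueue []
  #3 pop 2: in={} → {} (no change)
  #4 pop 3: in={0,1,2,3} → {0,1,2,3} (was {2}); enqueue [0]
  #5 pop 4: in={2} → {2} (was {}); enqueue [2]
  #6 pop 5: in={0,1,2,3} → {0,1,2,3} (was {}); enqueue [3]
  #7 pop 0: in={0,1,2,3} → {0,1,2,3} (was {2}); enqueue [1,4,5]
  #8 pop 2: in={0,1,2,3} → {} (no change)
  #9 pop 3: in={0,1,2,3} → {0,1,2,3} (no change)
  #10 pop 1: in={0,1,2,3} → {0,1,2,3} (no change)
  #11 pop 4: in={0,1,2,3} → {0,1,2,3} (was {2}); enqueue [0,2]
  #12 pop 5: in={0,1,2,3} → {0,1,2,3} (no change)
  #13 pop 0: in={0,1,2,3} → {0,1,2,3} (no change)
  #14 pop 2: in={0,1,2,3} → {} (no change)

Fixpoint:
  val[0] = {0,1,2,3}
  val[1] = {0,1,2,3}
  val[2] = {}
  val[3] = {0,1,2,3}
  val[4] = {0,1,2,3}
  val[5] = {0,1,2,3}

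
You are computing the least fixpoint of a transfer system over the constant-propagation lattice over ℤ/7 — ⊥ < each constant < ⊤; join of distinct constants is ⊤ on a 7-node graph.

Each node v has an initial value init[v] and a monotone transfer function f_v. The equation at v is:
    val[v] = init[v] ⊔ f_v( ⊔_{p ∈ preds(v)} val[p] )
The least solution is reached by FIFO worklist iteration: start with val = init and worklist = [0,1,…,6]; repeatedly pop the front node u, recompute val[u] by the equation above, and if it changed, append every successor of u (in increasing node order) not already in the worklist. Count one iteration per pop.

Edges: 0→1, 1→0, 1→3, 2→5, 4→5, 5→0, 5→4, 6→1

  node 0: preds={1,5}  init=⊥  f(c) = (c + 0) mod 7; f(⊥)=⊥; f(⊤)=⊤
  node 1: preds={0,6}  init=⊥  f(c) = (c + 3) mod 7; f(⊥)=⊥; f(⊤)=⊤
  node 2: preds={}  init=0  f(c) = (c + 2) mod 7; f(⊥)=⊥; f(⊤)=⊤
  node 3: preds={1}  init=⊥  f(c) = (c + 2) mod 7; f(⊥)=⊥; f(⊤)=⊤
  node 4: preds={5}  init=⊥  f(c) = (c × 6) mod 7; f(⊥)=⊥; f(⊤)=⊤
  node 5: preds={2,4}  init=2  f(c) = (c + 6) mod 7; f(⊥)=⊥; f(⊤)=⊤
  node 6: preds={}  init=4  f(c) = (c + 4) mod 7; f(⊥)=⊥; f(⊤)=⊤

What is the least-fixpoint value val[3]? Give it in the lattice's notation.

Iteration log — 11 steps:
  step 1. node 0  ⊔preds=2  new=2  old=⊥  +wl: 
  step 2. node 1  ⊔preds=⊤  new=⊤  old=⊥  +wl: 0
  step 3. node 2  ⊔preds=⊥  new=0  stable
  step 4. node 3  ⊔preds=⊤  new=⊤  old=⊥  +wl: 
  step 5. node 4  ⊔preds=2  new=5  old=⊥  +wl: 
  step 6. node 5  ⊔preds=⊤  new=⊤  old=2  +wl: 4
  step 7. node 6  ⊔preds=⊥  new=4  stable
  step 8. node 0  ⊔preds=⊤  new=⊤  old=2  +wl: 1
  step 9. node 4  ⊔preds=⊤  new=⊤  old=5  +wl: 5
  step 10. node 1  ⊔preds=⊤  new=⊤  stable
  step 11. node 5  ⊔preds=⊤  new=⊤  stable

Least fixpoint reached:
  node 0: ⊤
  node 1: ⊤
  node 2: 0
  node 3: ⊤
  node 4: ⊤
  node 5: ⊤
  node 6: 4

⊤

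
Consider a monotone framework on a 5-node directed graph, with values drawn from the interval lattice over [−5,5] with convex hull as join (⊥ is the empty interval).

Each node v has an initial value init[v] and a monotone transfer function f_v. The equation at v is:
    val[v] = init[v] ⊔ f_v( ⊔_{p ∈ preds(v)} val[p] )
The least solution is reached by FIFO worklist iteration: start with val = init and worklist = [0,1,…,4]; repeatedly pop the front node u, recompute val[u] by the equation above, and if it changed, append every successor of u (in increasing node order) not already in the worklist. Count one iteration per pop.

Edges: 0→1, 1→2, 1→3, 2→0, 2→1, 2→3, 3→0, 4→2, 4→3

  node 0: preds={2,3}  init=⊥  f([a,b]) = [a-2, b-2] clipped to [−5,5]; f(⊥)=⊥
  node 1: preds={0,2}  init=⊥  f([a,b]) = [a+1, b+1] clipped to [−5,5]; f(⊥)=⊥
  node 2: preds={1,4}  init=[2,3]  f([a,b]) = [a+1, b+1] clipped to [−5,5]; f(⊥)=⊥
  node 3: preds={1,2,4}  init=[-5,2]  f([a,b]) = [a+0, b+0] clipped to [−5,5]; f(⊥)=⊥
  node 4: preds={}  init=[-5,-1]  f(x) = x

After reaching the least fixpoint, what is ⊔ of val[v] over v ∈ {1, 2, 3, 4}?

Worklist (9 pops):
  #1 pop 0: in=[-5,3] → [-5,1] (was ⊥); enqueue []
  #2 pop 1: in=[-5,3] → [-4,4] (was ⊥); enqueue []
  #3 pop 2: in=[-5,4] → [-4,5] (was [2,3]); enqueue [0,1]
  #4 pop 3: in=[-5,5] → [-5,5] (was [-5,2]); enqueue []
  #5 pop 4: in=⊥ → [-5,-1] (no change)
  #6 pop 0: in=[-5,5] → [-5,3] (was [-5,1]); enqueue []
  #7 pop 1: in=[-5,5] → [-4,5] (was [-4,4]); enqueue [2,3]
  #8 pop 2: in=[-5,5] → [-4,5] (no change)
  #9 pop 3: in=[-5,5] → [-5,5] (no change)

Fixpoint:
  val[0] = [-5,3]
  val[1] = [-4,5]
  val[2] = [-4,5]
  val[3] = [-5,5]
  val[4] = [-5,-1]

[-5,5]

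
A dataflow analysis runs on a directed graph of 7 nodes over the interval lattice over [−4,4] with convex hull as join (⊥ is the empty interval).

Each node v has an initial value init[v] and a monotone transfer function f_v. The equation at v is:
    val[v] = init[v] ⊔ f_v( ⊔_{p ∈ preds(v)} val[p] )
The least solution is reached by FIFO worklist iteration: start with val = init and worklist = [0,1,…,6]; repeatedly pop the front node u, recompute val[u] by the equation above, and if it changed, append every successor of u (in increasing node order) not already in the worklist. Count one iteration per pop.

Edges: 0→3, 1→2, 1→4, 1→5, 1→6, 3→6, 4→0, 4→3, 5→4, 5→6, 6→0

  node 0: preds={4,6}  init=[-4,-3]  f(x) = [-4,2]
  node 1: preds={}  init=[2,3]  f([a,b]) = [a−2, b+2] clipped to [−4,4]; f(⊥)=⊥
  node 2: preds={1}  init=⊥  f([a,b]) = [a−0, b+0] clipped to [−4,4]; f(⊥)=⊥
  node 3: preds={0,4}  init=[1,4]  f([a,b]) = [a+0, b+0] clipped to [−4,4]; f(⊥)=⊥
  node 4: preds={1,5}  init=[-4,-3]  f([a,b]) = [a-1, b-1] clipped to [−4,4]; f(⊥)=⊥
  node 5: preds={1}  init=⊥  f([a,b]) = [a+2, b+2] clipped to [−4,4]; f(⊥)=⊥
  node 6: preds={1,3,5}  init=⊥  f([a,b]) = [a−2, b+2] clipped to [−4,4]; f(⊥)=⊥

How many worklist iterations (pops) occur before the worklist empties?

12

Worklist (12 pops):
  #1 pop 0: in=[-4,-3] → [-4,2] (was [-4,-3]); enqueue []
  #2 pop 1: in=⊥ → [2,3] (no change)
  #3 pop 2: in=[2,3] → [2,3] (was ⊥); enqueue []
  #4 pop 3: in=[-4,2] → [-4,4] (was [1,4]); enqueue []
  #5 pop 4: in=[2,3] → [-4,2] (was [-4,-3]); enqueue [0,3]
  #6 pop 5: in=[2,3] → [4,4] (was ⊥); enqueue [4]
  #7 pop 6: in=[-4,4] → [-4,4] (was ⊥); enqueue []
  #8 pop 0: in=[-4,4] → [-4,2] (no change)
  #9 pop 3: in=[-4,2] → [-4,4] (no change)
  #10 pop 4: in=[2,4] → [-4,3] (was [-4,2]); enqueue [0,3]
  #11 pop 0: in=[-4,4] → [-4,2] (no change)
  #12 pop 3: in=[-4,3] → [-4,4] (no change)

Fixpoint:
  val[0] = [-4,2]
  val[1] = [2,3]
  val[2] = [2,3]
  val[3] = [-4,4]
  val[4] = [-4,3]
  val[5] = [4,4]
  val[6] = [-4,4]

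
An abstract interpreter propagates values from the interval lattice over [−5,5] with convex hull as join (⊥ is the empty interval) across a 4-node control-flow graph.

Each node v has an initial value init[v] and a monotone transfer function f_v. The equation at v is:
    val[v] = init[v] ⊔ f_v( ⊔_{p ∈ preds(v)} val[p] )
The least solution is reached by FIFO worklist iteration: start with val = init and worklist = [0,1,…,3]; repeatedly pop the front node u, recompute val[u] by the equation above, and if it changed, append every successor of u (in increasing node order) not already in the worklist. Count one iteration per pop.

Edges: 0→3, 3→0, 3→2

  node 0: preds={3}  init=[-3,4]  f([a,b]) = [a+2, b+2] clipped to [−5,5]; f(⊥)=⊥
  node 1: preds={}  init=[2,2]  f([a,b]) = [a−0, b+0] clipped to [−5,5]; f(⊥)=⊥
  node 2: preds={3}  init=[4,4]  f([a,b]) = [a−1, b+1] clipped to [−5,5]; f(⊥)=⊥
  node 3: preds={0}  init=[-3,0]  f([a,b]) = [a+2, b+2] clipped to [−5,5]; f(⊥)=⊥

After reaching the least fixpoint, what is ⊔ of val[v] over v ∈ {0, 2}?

Iteration log — 7 steps:
  step 1. node 0  ⊔preds=[-3,0]  new=[-3,4]  stable
  step 2. node 1  ⊔preds=⊥  new=[2,2]  stable
  step 3. node 2  ⊔preds=[-3,0]  new=[-4,4]  old=[4,4]  +wl: 
  step 4. node 3  ⊔preds=[-3,4]  new=[-3,5]  old=[-3,0]  +wl: 0,2
  step 5. node 0  ⊔preds=[-3,5]  new=[-3,5]  old=[-3,4]  +wl: 3
  step 6. node 2  ⊔preds=[-3,5]  new=[-4,5]  old=[-4,4]  +wl: 
  step 7. node 3  ⊔preds=[-3,5]  new=[-3,5]  stable

Least fixpoint reached:
  node 0: [-3,5]
  node 1: [2,2]
  node 2: [-4,5]
  node 3: [-3,5]

[-4,5]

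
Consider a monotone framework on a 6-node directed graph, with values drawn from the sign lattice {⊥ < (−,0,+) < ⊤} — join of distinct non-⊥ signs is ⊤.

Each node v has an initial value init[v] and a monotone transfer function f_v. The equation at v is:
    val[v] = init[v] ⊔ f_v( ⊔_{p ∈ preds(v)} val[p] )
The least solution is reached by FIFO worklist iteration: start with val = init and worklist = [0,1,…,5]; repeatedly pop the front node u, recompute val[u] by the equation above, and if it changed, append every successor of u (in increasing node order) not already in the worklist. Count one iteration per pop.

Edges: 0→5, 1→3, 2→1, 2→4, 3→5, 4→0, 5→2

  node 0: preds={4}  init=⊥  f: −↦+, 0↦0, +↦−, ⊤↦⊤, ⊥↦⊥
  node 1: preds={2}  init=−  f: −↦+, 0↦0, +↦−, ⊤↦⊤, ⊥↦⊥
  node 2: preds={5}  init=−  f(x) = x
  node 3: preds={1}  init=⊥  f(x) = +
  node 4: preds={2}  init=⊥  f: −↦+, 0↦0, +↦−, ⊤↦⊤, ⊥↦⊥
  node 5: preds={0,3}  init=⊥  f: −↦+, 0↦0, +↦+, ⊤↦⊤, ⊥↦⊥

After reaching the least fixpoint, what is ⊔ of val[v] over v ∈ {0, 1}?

Iteration log — 14 steps:
  step 1. node 0  ⊔preds=⊥  new=⊥  stable
  step 2. node 1  ⊔preds=−  new=⊤  old=−  +wl: 
  step 3. node 2  ⊔preds=⊥  new=−  stable
  step 4. node 3  ⊔preds=⊤  new=+  old=⊥  +wl: 
  step 5. node 4  ⊔preds=−  new=+  old=⊥  +wl: 0
  step 6. node 5  ⊔preds=+  new=+  old=⊥  +wl: 2
  step 7. node 0  ⊔preds=+  new=−  old=⊥  +wl: 5
  step 8. node 2  ⊔preds=+  new=⊤  old=−  +wl: 1,4
  step 9. node 5  ⊔preds=⊤  new=⊤  old=+  +wl: 2
  step 10. node 1  ⊔preds=⊤  new=⊤  stable
  step 11. node 4  ⊔preds=⊤  new=⊤  old=+  +wl: 0
  step 12. node 2  ⊔preds=⊤  new=⊤  stable
  step 13. node 0  ⊔preds=⊤  new=⊤  old=−  +wl: 5
  step 14. node 5  ⊔preds=⊤  new=⊤  stable

Least fixpoint reached:
  node 0: ⊤
  node 1: ⊤
  node 2: ⊤
  node 3: +
  node 4: ⊤
  node 5: ⊤

⊤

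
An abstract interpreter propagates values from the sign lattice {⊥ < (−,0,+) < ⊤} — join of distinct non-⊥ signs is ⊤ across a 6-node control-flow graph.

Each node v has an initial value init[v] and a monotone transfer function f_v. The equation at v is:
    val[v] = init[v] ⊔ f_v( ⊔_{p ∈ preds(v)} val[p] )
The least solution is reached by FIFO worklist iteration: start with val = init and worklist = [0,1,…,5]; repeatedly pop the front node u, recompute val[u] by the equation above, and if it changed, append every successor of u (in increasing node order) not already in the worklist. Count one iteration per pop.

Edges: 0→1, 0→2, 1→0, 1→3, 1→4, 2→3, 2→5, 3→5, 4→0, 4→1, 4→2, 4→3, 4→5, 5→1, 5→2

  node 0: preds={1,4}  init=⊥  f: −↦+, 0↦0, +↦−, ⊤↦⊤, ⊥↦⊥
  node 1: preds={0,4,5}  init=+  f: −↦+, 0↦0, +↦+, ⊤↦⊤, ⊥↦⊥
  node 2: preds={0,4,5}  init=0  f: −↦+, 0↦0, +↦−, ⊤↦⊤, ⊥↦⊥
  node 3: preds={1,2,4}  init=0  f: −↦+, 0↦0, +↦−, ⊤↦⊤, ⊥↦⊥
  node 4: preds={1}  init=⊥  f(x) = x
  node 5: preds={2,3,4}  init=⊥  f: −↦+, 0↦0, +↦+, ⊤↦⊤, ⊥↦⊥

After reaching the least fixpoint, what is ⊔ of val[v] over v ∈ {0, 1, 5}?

Iteration log — 17 steps:
  step 1. node 0  ⊔preds=+  new=−  old=⊥  +wl: 
  step 2. node 1  ⊔preds=−  new=+  stable
  step 3. node 2  ⊔preds=−  new=⊤  old=0  +wl: 
  step 4. node 3  ⊔preds=⊤  new=⊤  old=0  +wl: 
  step 5. node 4  ⊔preds=+  new=+  old=⊥  +wl: 0,1,2,3
  step 6. node 5  ⊔preds=⊤  new=⊤  old=⊥  +wl: 
  step 7. node 0  ⊔preds=+  new=−  stable
  step 8. node 1  ⊔preds=⊤  new=⊤  old=+  +wl: 0,4
  step 9. node 2  ⊔preds=⊤  new=⊤  stable
  step 10. node 3  ⊔preds=⊤  new=⊤  stable
  step 11. node 0  ⊔preds=⊤  new=⊤  old=−  +wl: 1,2
  step 12. node 4  ⊔preds=⊤  new=⊤  old=+  +wl: 0,3,5
  step 13. node 1  ⊔preds=⊤  new=⊤  stable
  step 14. node 2  ⊔preds=⊤  new=⊤  stable
  step 15. node 0  ⊔preds=⊤  new=⊤  stable
  step 16. node 3  ⊔preds=⊤  new=⊤  stable
  step 17. node 5  ⊔preds=⊤  new=⊤  stable

Least fixpoint reached:
  node 0: ⊤
  node 1: ⊤
  node 2: ⊤
  node 3: ⊤
  node 4: ⊤
  node 5: ⊤

⊤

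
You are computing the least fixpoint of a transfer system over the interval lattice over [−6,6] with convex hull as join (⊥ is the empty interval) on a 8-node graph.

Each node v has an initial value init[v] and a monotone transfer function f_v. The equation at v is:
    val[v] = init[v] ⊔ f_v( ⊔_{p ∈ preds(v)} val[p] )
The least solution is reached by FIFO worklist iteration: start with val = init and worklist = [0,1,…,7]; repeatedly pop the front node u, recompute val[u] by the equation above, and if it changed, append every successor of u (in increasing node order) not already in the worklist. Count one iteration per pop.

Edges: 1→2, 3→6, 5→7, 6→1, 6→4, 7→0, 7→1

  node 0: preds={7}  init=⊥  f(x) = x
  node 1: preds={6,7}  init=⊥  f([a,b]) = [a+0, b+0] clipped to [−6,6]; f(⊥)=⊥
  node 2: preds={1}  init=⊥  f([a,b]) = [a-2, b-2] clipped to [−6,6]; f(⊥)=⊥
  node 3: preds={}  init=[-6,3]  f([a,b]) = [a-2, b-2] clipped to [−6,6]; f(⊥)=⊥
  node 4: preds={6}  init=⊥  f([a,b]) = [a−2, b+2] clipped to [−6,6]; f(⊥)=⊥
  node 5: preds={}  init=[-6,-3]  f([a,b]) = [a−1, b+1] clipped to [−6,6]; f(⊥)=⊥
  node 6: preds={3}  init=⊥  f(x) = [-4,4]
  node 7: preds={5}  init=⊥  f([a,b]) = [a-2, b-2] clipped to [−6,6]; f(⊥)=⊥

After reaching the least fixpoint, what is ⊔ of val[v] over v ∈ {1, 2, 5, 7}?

[-6,4]

Worklist (12 pops):
  #1 pop 0: in=⊥ → ⊥ (no change)
  #2 pop 1: in=⊥ → ⊥ (no change)
  #3 pop 2: in=⊥ → ⊥ (no change)
  #4 pop 3: in=⊥ → [-6,3] (no change)
  #5 pop 4: in=⊥ → ⊥ (no change)
  #6 pop 5: in=⊥ → [-6,-3] (no change)
  #7 pop 6: in=[-6,3] → [-4,4] (was ⊥); enqueue [1,4]
  #8 pop 7: in=[-6,-3] → [-6,-5] (was ⊥); enqueue [0]
  #9 pop 1: in=[-6,4] → [-6,4] (was ⊥); enqueue [2]
  #10 pop 4: in=[-4,4] → [-6,6] (was ⊥); enqueue []
  #11 pop 0: in=[-6,-5] → [-6,-5] (was ⊥); enqueue []
  #12 pop 2: in=[-6,4] → [-6,2] (was ⊥); enqueue []

Fixpoint:
  val[0] = [-6,-5]
  val[1] = [-6,4]
  val[2] = [-6,2]
  val[3] = [-6,3]
  val[4] = [-6,6]
  val[5] = [-6,-3]
  val[6] = [-4,4]
  val[7] = [-6,-5]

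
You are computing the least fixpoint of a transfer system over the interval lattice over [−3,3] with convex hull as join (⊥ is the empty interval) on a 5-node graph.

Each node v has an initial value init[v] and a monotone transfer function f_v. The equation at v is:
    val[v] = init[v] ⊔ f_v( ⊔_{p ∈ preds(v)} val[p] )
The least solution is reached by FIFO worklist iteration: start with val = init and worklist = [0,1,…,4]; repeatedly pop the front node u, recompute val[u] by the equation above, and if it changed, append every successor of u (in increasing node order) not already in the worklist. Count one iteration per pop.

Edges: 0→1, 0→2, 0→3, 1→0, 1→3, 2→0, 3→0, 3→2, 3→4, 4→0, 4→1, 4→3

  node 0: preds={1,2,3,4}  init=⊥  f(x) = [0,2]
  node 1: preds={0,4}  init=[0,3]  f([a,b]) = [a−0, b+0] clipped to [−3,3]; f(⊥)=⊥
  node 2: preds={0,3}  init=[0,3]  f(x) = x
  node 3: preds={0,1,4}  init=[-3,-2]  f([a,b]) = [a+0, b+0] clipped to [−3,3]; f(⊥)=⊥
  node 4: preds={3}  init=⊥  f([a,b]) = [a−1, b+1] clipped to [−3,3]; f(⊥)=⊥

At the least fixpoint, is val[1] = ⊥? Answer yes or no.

Worklist (10 pops):
  #1 pop 0: in=[-3,3] → [0,2] (was ⊥); enqueue []
  #2 pop 1: in=[0,2] → [0,3] (no change)
  #3 pop 2: in=[-3,2] → [-3,3] (was [0,3]); enqueue [0]
  #4 pop 3: in=[0,3] → [-3,3] (was [-3,-2]); enqueue [2]
  #5 pop 4: in=[-3,3] → [-3,3] (was ⊥); enqueue [1,3]
  #6 pop 0: in=[-3,3] → [0,2] (no change)
  #7 pop 2: in=[-3,3] → [-3,3] (no change)
  #8 pop 1: in=[-3,3] → [-3,3] (was [0,3]); enqueue [0]
  #9 pop 3: in=[-3,3] → [-3,3] (no change)
  #10 pop 0: in=[-3,3] → [0,2] (no change)

Fixpoint:
  val[0] = [0,2]
  val[1] = [-3,3]
  val[2] = [-3,3]
  val[3] = [-3,3]
  val[4] = [-3,3]

no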